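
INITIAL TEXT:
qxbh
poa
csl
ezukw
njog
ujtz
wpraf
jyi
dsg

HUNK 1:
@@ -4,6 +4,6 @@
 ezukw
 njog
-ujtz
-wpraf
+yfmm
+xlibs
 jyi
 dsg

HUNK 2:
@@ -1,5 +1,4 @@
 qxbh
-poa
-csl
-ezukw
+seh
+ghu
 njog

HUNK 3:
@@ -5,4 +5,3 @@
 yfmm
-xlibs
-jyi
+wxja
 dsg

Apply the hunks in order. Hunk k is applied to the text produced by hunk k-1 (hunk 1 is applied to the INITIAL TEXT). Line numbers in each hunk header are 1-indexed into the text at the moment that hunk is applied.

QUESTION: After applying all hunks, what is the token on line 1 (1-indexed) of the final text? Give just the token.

Hunk 1: at line 4 remove [ujtz,wpraf] add [yfmm,xlibs] -> 9 lines: qxbh poa csl ezukw njog yfmm xlibs jyi dsg
Hunk 2: at line 1 remove [poa,csl,ezukw] add [seh,ghu] -> 8 lines: qxbh seh ghu njog yfmm xlibs jyi dsg
Hunk 3: at line 5 remove [xlibs,jyi] add [wxja] -> 7 lines: qxbh seh ghu njog yfmm wxja dsg
Final line 1: qxbh

Answer: qxbh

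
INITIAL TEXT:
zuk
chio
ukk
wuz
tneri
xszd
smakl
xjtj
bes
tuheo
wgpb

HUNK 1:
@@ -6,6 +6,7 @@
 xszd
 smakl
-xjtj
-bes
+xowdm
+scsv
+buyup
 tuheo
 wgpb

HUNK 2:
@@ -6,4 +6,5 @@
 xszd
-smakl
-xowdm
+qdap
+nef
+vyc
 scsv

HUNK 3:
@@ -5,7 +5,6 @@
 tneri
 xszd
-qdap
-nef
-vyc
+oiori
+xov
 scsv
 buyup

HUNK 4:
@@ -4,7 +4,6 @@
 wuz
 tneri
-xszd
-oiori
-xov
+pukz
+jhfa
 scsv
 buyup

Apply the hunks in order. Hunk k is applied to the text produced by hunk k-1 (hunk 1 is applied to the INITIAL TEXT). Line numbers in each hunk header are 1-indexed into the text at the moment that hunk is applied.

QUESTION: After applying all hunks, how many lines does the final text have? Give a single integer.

Answer: 11

Derivation:
Hunk 1: at line 6 remove [xjtj,bes] add [xowdm,scsv,buyup] -> 12 lines: zuk chio ukk wuz tneri xszd smakl xowdm scsv buyup tuheo wgpb
Hunk 2: at line 6 remove [smakl,xowdm] add [qdap,nef,vyc] -> 13 lines: zuk chio ukk wuz tneri xszd qdap nef vyc scsv buyup tuheo wgpb
Hunk 3: at line 5 remove [qdap,nef,vyc] add [oiori,xov] -> 12 lines: zuk chio ukk wuz tneri xszd oiori xov scsv buyup tuheo wgpb
Hunk 4: at line 4 remove [xszd,oiori,xov] add [pukz,jhfa] -> 11 lines: zuk chio ukk wuz tneri pukz jhfa scsv buyup tuheo wgpb
Final line count: 11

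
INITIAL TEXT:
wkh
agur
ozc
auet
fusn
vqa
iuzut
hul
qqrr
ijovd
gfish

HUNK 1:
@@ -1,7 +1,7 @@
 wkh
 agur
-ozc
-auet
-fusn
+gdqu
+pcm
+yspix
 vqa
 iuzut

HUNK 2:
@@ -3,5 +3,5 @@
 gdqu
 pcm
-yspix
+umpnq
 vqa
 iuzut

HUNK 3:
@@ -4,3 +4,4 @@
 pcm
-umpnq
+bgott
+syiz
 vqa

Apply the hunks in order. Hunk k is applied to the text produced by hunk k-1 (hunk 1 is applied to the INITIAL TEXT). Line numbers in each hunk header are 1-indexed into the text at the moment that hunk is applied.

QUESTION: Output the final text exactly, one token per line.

Answer: wkh
agur
gdqu
pcm
bgott
syiz
vqa
iuzut
hul
qqrr
ijovd
gfish

Derivation:
Hunk 1: at line 1 remove [ozc,auet,fusn] add [gdqu,pcm,yspix] -> 11 lines: wkh agur gdqu pcm yspix vqa iuzut hul qqrr ijovd gfish
Hunk 2: at line 3 remove [yspix] add [umpnq] -> 11 lines: wkh agur gdqu pcm umpnq vqa iuzut hul qqrr ijovd gfish
Hunk 3: at line 4 remove [umpnq] add [bgott,syiz] -> 12 lines: wkh agur gdqu pcm bgott syiz vqa iuzut hul qqrr ijovd gfish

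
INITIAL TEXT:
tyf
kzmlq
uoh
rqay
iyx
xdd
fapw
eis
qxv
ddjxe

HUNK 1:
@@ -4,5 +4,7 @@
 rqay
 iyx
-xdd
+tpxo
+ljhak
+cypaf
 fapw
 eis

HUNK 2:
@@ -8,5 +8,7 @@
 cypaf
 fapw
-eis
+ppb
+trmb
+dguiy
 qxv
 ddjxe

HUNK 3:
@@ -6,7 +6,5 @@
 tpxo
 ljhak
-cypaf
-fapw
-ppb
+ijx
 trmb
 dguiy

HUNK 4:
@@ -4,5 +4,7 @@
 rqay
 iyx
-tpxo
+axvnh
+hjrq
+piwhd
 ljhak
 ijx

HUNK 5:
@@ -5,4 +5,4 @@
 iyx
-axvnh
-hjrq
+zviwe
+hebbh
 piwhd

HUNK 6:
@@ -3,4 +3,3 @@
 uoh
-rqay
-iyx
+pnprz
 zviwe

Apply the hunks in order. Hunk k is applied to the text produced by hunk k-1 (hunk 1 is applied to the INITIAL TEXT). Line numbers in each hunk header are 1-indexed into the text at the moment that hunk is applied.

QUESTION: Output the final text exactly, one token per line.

Answer: tyf
kzmlq
uoh
pnprz
zviwe
hebbh
piwhd
ljhak
ijx
trmb
dguiy
qxv
ddjxe

Derivation:
Hunk 1: at line 4 remove [xdd] add [tpxo,ljhak,cypaf] -> 12 lines: tyf kzmlq uoh rqay iyx tpxo ljhak cypaf fapw eis qxv ddjxe
Hunk 2: at line 8 remove [eis] add [ppb,trmb,dguiy] -> 14 lines: tyf kzmlq uoh rqay iyx tpxo ljhak cypaf fapw ppb trmb dguiy qxv ddjxe
Hunk 3: at line 6 remove [cypaf,fapw,ppb] add [ijx] -> 12 lines: tyf kzmlq uoh rqay iyx tpxo ljhak ijx trmb dguiy qxv ddjxe
Hunk 4: at line 4 remove [tpxo] add [axvnh,hjrq,piwhd] -> 14 lines: tyf kzmlq uoh rqay iyx axvnh hjrq piwhd ljhak ijx trmb dguiy qxv ddjxe
Hunk 5: at line 5 remove [axvnh,hjrq] add [zviwe,hebbh] -> 14 lines: tyf kzmlq uoh rqay iyx zviwe hebbh piwhd ljhak ijx trmb dguiy qxv ddjxe
Hunk 6: at line 3 remove [rqay,iyx] add [pnprz] -> 13 lines: tyf kzmlq uoh pnprz zviwe hebbh piwhd ljhak ijx trmb dguiy qxv ddjxe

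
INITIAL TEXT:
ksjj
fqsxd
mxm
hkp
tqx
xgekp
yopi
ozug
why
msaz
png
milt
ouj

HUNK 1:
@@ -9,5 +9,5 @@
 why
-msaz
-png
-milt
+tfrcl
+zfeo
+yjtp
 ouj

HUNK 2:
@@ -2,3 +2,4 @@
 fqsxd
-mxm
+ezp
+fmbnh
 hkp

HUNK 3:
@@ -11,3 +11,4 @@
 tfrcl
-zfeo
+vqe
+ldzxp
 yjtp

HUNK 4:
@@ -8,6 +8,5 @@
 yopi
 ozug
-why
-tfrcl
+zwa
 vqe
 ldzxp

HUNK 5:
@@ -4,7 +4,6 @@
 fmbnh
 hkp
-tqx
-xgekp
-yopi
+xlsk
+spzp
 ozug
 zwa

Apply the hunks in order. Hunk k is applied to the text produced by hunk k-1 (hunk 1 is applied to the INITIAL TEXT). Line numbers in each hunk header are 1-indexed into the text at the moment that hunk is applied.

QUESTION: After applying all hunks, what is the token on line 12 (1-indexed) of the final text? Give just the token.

Answer: yjtp

Derivation:
Hunk 1: at line 9 remove [msaz,png,milt] add [tfrcl,zfeo,yjtp] -> 13 lines: ksjj fqsxd mxm hkp tqx xgekp yopi ozug why tfrcl zfeo yjtp ouj
Hunk 2: at line 2 remove [mxm] add [ezp,fmbnh] -> 14 lines: ksjj fqsxd ezp fmbnh hkp tqx xgekp yopi ozug why tfrcl zfeo yjtp ouj
Hunk 3: at line 11 remove [zfeo] add [vqe,ldzxp] -> 15 lines: ksjj fqsxd ezp fmbnh hkp tqx xgekp yopi ozug why tfrcl vqe ldzxp yjtp ouj
Hunk 4: at line 8 remove [why,tfrcl] add [zwa] -> 14 lines: ksjj fqsxd ezp fmbnh hkp tqx xgekp yopi ozug zwa vqe ldzxp yjtp ouj
Hunk 5: at line 4 remove [tqx,xgekp,yopi] add [xlsk,spzp] -> 13 lines: ksjj fqsxd ezp fmbnh hkp xlsk spzp ozug zwa vqe ldzxp yjtp ouj
Final line 12: yjtp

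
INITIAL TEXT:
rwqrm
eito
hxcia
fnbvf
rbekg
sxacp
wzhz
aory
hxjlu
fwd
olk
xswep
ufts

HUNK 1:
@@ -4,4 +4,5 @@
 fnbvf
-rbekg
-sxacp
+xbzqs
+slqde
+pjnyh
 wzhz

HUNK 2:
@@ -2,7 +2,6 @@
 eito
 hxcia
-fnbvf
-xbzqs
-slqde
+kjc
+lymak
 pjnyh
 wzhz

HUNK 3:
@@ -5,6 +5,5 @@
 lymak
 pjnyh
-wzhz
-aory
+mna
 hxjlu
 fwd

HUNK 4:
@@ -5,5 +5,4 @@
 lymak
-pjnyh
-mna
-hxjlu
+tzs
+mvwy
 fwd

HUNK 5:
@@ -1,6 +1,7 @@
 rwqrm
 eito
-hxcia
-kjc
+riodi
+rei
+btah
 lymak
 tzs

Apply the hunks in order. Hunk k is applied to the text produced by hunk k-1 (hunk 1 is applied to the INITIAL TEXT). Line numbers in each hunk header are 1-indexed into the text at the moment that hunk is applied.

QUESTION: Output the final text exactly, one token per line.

Hunk 1: at line 4 remove [rbekg,sxacp] add [xbzqs,slqde,pjnyh] -> 14 lines: rwqrm eito hxcia fnbvf xbzqs slqde pjnyh wzhz aory hxjlu fwd olk xswep ufts
Hunk 2: at line 2 remove [fnbvf,xbzqs,slqde] add [kjc,lymak] -> 13 lines: rwqrm eito hxcia kjc lymak pjnyh wzhz aory hxjlu fwd olk xswep ufts
Hunk 3: at line 5 remove [wzhz,aory] add [mna] -> 12 lines: rwqrm eito hxcia kjc lymak pjnyh mna hxjlu fwd olk xswep ufts
Hunk 4: at line 5 remove [pjnyh,mna,hxjlu] add [tzs,mvwy] -> 11 lines: rwqrm eito hxcia kjc lymak tzs mvwy fwd olk xswep ufts
Hunk 5: at line 1 remove [hxcia,kjc] add [riodi,rei,btah] -> 12 lines: rwqrm eito riodi rei btah lymak tzs mvwy fwd olk xswep ufts

Answer: rwqrm
eito
riodi
rei
btah
lymak
tzs
mvwy
fwd
olk
xswep
ufts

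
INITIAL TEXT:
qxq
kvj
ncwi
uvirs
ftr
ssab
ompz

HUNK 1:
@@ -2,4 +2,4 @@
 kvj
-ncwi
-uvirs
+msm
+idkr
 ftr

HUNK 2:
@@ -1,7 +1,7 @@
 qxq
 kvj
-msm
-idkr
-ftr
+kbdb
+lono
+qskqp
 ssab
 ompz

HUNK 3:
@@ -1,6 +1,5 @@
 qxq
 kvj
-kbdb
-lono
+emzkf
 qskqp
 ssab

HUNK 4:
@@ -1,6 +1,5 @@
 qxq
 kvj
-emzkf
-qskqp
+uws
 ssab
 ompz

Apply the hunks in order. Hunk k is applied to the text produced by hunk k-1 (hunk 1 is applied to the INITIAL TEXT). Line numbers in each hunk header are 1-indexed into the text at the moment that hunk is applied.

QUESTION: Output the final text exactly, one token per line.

Answer: qxq
kvj
uws
ssab
ompz

Derivation:
Hunk 1: at line 2 remove [ncwi,uvirs] add [msm,idkr] -> 7 lines: qxq kvj msm idkr ftr ssab ompz
Hunk 2: at line 1 remove [msm,idkr,ftr] add [kbdb,lono,qskqp] -> 7 lines: qxq kvj kbdb lono qskqp ssab ompz
Hunk 3: at line 1 remove [kbdb,lono] add [emzkf] -> 6 lines: qxq kvj emzkf qskqp ssab ompz
Hunk 4: at line 1 remove [emzkf,qskqp] add [uws] -> 5 lines: qxq kvj uws ssab ompz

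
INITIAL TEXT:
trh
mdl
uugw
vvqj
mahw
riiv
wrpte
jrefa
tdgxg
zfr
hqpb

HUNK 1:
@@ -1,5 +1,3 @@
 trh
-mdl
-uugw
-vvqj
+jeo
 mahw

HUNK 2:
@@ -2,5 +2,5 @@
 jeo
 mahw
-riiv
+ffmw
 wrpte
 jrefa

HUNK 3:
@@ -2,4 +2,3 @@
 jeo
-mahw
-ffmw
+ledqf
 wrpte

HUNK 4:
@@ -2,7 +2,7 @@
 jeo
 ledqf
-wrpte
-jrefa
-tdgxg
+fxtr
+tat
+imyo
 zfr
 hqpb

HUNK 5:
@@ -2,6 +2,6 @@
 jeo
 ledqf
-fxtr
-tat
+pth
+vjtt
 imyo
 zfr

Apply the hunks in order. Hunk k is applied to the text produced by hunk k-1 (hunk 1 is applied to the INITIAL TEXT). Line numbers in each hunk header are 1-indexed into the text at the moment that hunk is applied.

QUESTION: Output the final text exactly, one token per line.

Hunk 1: at line 1 remove [mdl,uugw,vvqj] add [jeo] -> 9 lines: trh jeo mahw riiv wrpte jrefa tdgxg zfr hqpb
Hunk 2: at line 2 remove [riiv] add [ffmw] -> 9 lines: trh jeo mahw ffmw wrpte jrefa tdgxg zfr hqpb
Hunk 3: at line 2 remove [mahw,ffmw] add [ledqf] -> 8 lines: trh jeo ledqf wrpte jrefa tdgxg zfr hqpb
Hunk 4: at line 2 remove [wrpte,jrefa,tdgxg] add [fxtr,tat,imyo] -> 8 lines: trh jeo ledqf fxtr tat imyo zfr hqpb
Hunk 5: at line 2 remove [fxtr,tat] add [pth,vjtt] -> 8 lines: trh jeo ledqf pth vjtt imyo zfr hqpb

Answer: trh
jeo
ledqf
pth
vjtt
imyo
zfr
hqpb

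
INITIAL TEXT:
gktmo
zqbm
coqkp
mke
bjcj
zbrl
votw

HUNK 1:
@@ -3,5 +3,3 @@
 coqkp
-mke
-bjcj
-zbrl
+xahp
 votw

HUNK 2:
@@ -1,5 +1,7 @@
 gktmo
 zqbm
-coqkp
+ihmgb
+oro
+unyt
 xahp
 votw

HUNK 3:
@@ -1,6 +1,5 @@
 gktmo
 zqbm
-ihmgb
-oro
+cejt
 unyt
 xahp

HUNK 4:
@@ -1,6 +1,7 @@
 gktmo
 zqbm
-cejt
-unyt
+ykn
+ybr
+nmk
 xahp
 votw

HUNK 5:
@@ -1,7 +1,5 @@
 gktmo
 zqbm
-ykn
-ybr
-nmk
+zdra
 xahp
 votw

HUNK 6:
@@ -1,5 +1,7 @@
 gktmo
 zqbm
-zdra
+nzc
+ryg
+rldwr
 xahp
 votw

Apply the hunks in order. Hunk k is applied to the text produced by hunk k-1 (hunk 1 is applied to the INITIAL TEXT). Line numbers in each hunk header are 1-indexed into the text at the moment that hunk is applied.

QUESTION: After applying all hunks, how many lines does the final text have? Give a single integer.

Hunk 1: at line 3 remove [mke,bjcj,zbrl] add [xahp] -> 5 lines: gktmo zqbm coqkp xahp votw
Hunk 2: at line 1 remove [coqkp] add [ihmgb,oro,unyt] -> 7 lines: gktmo zqbm ihmgb oro unyt xahp votw
Hunk 3: at line 1 remove [ihmgb,oro] add [cejt] -> 6 lines: gktmo zqbm cejt unyt xahp votw
Hunk 4: at line 1 remove [cejt,unyt] add [ykn,ybr,nmk] -> 7 lines: gktmo zqbm ykn ybr nmk xahp votw
Hunk 5: at line 1 remove [ykn,ybr,nmk] add [zdra] -> 5 lines: gktmo zqbm zdra xahp votw
Hunk 6: at line 1 remove [zdra] add [nzc,ryg,rldwr] -> 7 lines: gktmo zqbm nzc ryg rldwr xahp votw
Final line count: 7

Answer: 7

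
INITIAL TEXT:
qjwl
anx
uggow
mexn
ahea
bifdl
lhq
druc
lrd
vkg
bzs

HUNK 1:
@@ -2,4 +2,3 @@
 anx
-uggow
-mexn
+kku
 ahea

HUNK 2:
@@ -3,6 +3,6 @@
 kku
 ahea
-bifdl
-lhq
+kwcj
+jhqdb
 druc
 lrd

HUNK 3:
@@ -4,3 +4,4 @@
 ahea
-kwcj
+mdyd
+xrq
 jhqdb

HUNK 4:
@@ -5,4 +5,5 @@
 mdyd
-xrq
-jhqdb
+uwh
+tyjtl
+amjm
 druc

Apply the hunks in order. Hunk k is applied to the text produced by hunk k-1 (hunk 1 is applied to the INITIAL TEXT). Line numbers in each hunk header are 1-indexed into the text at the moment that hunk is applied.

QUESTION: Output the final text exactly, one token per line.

Answer: qjwl
anx
kku
ahea
mdyd
uwh
tyjtl
amjm
druc
lrd
vkg
bzs

Derivation:
Hunk 1: at line 2 remove [uggow,mexn] add [kku] -> 10 lines: qjwl anx kku ahea bifdl lhq druc lrd vkg bzs
Hunk 2: at line 3 remove [bifdl,lhq] add [kwcj,jhqdb] -> 10 lines: qjwl anx kku ahea kwcj jhqdb druc lrd vkg bzs
Hunk 3: at line 4 remove [kwcj] add [mdyd,xrq] -> 11 lines: qjwl anx kku ahea mdyd xrq jhqdb druc lrd vkg bzs
Hunk 4: at line 5 remove [xrq,jhqdb] add [uwh,tyjtl,amjm] -> 12 lines: qjwl anx kku ahea mdyd uwh tyjtl amjm druc lrd vkg bzs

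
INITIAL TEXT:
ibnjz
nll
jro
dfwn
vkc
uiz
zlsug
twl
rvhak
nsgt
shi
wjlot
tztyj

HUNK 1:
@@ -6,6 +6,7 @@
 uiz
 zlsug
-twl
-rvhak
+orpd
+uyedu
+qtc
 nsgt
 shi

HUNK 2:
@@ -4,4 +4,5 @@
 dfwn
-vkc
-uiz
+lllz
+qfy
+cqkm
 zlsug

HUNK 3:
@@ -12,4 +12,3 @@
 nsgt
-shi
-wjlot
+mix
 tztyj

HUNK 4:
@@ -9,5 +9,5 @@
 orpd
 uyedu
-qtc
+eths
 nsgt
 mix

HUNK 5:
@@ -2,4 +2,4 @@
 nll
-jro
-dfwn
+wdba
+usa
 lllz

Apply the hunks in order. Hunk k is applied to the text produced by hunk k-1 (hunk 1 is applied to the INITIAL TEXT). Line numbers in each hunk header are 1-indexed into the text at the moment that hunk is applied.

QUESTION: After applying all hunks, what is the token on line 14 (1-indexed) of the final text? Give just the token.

Hunk 1: at line 6 remove [twl,rvhak] add [orpd,uyedu,qtc] -> 14 lines: ibnjz nll jro dfwn vkc uiz zlsug orpd uyedu qtc nsgt shi wjlot tztyj
Hunk 2: at line 4 remove [vkc,uiz] add [lllz,qfy,cqkm] -> 15 lines: ibnjz nll jro dfwn lllz qfy cqkm zlsug orpd uyedu qtc nsgt shi wjlot tztyj
Hunk 3: at line 12 remove [shi,wjlot] add [mix] -> 14 lines: ibnjz nll jro dfwn lllz qfy cqkm zlsug orpd uyedu qtc nsgt mix tztyj
Hunk 4: at line 9 remove [qtc] add [eths] -> 14 lines: ibnjz nll jro dfwn lllz qfy cqkm zlsug orpd uyedu eths nsgt mix tztyj
Hunk 5: at line 2 remove [jro,dfwn] add [wdba,usa] -> 14 lines: ibnjz nll wdba usa lllz qfy cqkm zlsug orpd uyedu eths nsgt mix tztyj
Final line 14: tztyj

Answer: tztyj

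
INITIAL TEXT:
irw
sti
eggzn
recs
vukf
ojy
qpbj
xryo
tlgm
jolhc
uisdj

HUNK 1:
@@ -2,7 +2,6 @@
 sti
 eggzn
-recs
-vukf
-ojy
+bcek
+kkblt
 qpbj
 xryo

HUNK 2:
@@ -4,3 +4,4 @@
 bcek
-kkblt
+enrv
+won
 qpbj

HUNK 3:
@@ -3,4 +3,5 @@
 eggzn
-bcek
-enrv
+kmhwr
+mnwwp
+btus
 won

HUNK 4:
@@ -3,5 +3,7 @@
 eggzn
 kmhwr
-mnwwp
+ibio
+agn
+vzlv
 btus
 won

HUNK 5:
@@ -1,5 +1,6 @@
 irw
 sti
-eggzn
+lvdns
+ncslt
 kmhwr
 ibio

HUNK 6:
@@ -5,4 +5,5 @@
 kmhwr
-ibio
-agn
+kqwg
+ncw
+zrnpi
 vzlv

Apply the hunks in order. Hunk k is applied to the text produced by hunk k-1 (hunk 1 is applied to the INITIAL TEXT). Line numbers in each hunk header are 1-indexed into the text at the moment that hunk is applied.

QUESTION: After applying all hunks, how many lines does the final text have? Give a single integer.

Hunk 1: at line 2 remove [recs,vukf,ojy] add [bcek,kkblt] -> 10 lines: irw sti eggzn bcek kkblt qpbj xryo tlgm jolhc uisdj
Hunk 2: at line 4 remove [kkblt] add [enrv,won] -> 11 lines: irw sti eggzn bcek enrv won qpbj xryo tlgm jolhc uisdj
Hunk 3: at line 3 remove [bcek,enrv] add [kmhwr,mnwwp,btus] -> 12 lines: irw sti eggzn kmhwr mnwwp btus won qpbj xryo tlgm jolhc uisdj
Hunk 4: at line 3 remove [mnwwp] add [ibio,agn,vzlv] -> 14 lines: irw sti eggzn kmhwr ibio agn vzlv btus won qpbj xryo tlgm jolhc uisdj
Hunk 5: at line 1 remove [eggzn] add [lvdns,ncslt] -> 15 lines: irw sti lvdns ncslt kmhwr ibio agn vzlv btus won qpbj xryo tlgm jolhc uisdj
Hunk 6: at line 5 remove [ibio,agn] add [kqwg,ncw,zrnpi] -> 16 lines: irw sti lvdns ncslt kmhwr kqwg ncw zrnpi vzlv btus won qpbj xryo tlgm jolhc uisdj
Final line count: 16

Answer: 16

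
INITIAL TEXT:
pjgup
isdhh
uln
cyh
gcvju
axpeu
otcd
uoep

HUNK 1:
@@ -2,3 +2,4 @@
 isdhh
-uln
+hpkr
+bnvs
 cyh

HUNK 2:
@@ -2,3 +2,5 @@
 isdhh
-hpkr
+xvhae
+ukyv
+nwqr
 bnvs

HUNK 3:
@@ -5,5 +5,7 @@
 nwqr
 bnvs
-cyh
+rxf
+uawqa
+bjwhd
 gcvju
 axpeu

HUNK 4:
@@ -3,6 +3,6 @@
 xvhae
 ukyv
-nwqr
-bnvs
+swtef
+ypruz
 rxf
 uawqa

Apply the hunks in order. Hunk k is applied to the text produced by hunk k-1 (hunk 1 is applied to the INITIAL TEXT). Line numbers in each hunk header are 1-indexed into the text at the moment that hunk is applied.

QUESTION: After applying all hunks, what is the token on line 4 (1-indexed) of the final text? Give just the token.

Hunk 1: at line 2 remove [uln] add [hpkr,bnvs] -> 9 lines: pjgup isdhh hpkr bnvs cyh gcvju axpeu otcd uoep
Hunk 2: at line 2 remove [hpkr] add [xvhae,ukyv,nwqr] -> 11 lines: pjgup isdhh xvhae ukyv nwqr bnvs cyh gcvju axpeu otcd uoep
Hunk 3: at line 5 remove [cyh] add [rxf,uawqa,bjwhd] -> 13 lines: pjgup isdhh xvhae ukyv nwqr bnvs rxf uawqa bjwhd gcvju axpeu otcd uoep
Hunk 4: at line 3 remove [nwqr,bnvs] add [swtef,ypruz] -> 13 lines: pjgup isdhh xvhae ukyv swtef ypruz rxf uawqa bjwhd gcvju axpeu otcd uoep
Final line 4: ukyv

Answer: ukyv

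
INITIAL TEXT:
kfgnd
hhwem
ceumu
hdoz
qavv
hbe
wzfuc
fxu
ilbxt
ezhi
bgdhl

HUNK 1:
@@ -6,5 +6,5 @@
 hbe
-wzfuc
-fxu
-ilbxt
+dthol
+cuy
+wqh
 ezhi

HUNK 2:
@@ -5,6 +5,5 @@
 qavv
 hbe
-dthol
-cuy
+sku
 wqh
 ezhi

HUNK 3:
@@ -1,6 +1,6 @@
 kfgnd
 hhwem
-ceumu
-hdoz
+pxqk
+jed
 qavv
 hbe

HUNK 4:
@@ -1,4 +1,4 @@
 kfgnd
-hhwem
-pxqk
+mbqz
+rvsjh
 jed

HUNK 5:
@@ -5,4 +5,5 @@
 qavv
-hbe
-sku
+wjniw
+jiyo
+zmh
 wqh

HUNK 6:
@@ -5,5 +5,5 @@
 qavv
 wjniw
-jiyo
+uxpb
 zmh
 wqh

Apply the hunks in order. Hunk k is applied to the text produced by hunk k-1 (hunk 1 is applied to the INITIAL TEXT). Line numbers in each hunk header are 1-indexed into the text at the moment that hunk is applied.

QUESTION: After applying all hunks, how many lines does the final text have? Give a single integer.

Answer: 11

Derivation:
Hunk 1: at line 6 remove [wzfuc,fxu,ilbxt] add [dthol,cuy,wqh] -> 11 lines: kfgnd hhwem ceumu hdoz qavv hbe dthol cuy wqh ezhi bgdhl
Hunk 2: at line 5 remove [dthol,cuy] add [sku] -> 10 lines: kfgnd hhwem ceumu hdoz qavv hbe sku wqh ezhi bgdhl
Hunk 3: at line 1 remove [ceumu,hdoz] add [pxqk,jed] -> 10 lines: kfgnd hhwem pxqk jed qavv hbe sku wqh ezhi bgdhl
Hunk 4: at line 1 remove [hhwem,pxqk] add [mbqz,rvsjh] -> 10 lines: kfgnd mbqz rvsjh jed qavv hbe sku wqh ezhi bgdhl
Hunk 5: at line 5 remove [hbe,sku] add [wjniw,jiyo,zmh] -> 11 lines: kfgnd mbqz rvsjh jed qavv wjniw jiyo zmh wqh ezhi bgdhl
Hunk 6: at line 5 remove [jiyo] add [uxpb] -> 11 lines: kfgnd mbqz rvsjh jed qavv wjniw uxpb zmh wqh ezhi bgdhl
Final line count: 11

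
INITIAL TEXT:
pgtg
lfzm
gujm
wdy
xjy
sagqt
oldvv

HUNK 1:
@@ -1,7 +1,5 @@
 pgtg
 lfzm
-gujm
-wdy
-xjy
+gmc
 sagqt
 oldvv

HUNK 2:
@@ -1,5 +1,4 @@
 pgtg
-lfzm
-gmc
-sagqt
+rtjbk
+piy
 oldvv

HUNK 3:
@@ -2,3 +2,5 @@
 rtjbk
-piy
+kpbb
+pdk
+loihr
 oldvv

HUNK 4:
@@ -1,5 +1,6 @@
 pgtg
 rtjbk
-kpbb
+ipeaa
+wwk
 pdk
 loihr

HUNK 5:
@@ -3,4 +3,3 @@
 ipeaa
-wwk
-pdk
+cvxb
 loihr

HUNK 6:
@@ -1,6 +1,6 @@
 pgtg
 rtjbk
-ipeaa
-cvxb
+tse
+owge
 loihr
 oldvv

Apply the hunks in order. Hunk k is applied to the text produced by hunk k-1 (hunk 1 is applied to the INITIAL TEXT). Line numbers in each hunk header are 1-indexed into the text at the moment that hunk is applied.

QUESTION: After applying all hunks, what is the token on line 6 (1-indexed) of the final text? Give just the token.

Answer: oldvv

Derivation:
Hunk 1: at line 1 remove [gujm,wdy,xjy] add [gmc] -> 5 lines: pgtg lfzm gmc sagqt oldvv
Hunk 2: at line 1 remove [lfzm,gmc,sagqt] add [rtjbk,piy] -> 4 lines: pgtg rtjbk piy oldvv
Hunk 3: at line 2 remove [piy] add [kpbb,pdk,loihr] -> 6 lines: pgtg rtjbk kpbb pdk loihr oldvv
Hunk 4: at line 1 remove [kpbb] add [ipeaa,wwk] -> 7 lines: pgtg rtjbk ipeaa wwk pdk loihr oldvv
Hunk 5: at line 3 remove [wwk,pdk] add [cvxb] -> 6 lines: pgtg rtjbk ipeaa cvxb loihr oldvv
Hunk 6: at line 1 remove [ipeaa,cvxb] add [tse,owge] -> 6 lines: pgtg rtjbk tse owge loihr oldvv
Final line 6: oldvv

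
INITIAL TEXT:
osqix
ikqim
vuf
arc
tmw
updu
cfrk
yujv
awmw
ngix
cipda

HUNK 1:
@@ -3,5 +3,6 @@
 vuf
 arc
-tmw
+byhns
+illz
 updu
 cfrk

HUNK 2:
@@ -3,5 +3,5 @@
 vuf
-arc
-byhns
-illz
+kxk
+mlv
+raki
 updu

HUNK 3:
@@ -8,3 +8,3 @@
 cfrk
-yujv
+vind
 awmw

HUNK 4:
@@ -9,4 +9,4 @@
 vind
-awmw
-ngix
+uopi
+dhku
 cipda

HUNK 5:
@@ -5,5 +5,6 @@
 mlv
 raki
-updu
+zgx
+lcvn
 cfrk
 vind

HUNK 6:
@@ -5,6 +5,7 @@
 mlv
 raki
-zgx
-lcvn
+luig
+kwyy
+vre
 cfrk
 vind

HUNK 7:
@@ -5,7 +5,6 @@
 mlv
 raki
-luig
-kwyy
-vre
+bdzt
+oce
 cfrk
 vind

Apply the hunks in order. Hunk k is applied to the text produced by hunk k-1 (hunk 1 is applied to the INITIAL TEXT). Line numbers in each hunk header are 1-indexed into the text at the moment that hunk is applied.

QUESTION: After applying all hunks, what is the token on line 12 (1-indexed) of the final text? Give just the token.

Hunk 1: at line 3 remove [tmw] add [byhns,illz] -> 12 lines: osqix ikqim vuf arc byhns illz updu cfrk yujv awmw ngix cipda
Hunk 2: at line 3 remove [arc,byhns,illz] add [kxk,mlv,raki] -> 12 lines: osqix ikqim vuf kxk mlv raki updu cfrk yujv awmw ngix cipda
Hunk 3: at line 8 remove [yujv] add [vind] -> 12 lines: osqix ikqim vuf kxk mlv raki updu cfrk vind awmw ngix cipda
Hunk 4: at line 9 remove [awmw,ngix] add [uopi,dhku] -> 12 lines: osqix ikqim vuf kxk mlv raki updu cfrk vind uopi dhku cipda
Hunk 5: at line 5 remove [updu] add [zgx,lcvn] -> 13 lines: osqix ikqim vuf kxk mlv raki zgx lcvn cfrk vind uopi dhku cipda
Hunk 6: at line 5 remove [zgx,lcvn] add [luig,kwyy,vre] -> 14 lines: osqix ikqim vuf kxk mlv raki luig kwyy vre cfrk vind uopi dhku cipda
Hunk 7: at line 5 remove [luig,kwyy,vre] add [bdzt,oce] -> 13 lines: osqix ikqim vuf kxk mlv raki bdzt oce cfrk vind uopi dhku cipda
Final line 12: dhku

Answer: dhku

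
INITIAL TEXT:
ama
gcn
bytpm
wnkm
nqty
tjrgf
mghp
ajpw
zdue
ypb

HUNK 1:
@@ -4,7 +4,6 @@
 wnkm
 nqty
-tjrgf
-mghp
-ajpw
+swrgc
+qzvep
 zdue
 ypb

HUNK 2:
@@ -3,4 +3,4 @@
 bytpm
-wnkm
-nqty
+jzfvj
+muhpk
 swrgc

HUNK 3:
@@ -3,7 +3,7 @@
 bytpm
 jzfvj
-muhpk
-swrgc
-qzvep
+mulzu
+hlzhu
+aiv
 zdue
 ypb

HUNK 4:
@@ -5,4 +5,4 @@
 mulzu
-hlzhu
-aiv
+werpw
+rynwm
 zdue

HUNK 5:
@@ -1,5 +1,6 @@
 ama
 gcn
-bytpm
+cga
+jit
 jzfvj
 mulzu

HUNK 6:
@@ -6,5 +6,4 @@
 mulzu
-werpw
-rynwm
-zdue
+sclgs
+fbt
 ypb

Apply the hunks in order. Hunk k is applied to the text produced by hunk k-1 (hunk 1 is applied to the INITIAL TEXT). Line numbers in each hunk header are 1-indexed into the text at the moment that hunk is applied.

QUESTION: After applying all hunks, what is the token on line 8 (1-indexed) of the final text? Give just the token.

Answer: fbt

Derivation:
Hunk 1: at line 4 remove [tjrgf,mghp,ajpw] add [swrgc,qzvep] -> 9 lines: ama gcn bytpm wnkm nqty swrgc qzvep zdue ypb
Hunk 2: at line 3 remove [wnkm,nqty] add [jzfvj,muhpk] -> 9 lines: ama gcn bytpm jzfvj muhpk swrgc qzvep zdue ypb
Hunk 3: at line 3 remove [muhpk,swrgc,qzvep] add [mulzu,hlzhu,aiv] -> 9 lines: ama gcn bytpm jzfvj mulzu hlzhu aiv zdue ypb
Hunk 4: at line 5 remove [hlzhu,aiv] add [werpw,rynwm] -> 9 lines: ama gcn bytpm jzfvj mulzu werpw rynwm zdue ypb
Hunk 5: at line 1 remove [bytpm] add [cga,jit] -> 10 lines: ama gcn cga jit jzfvj mulzu werpw rynwm zdue ypb
Hunk 6: at line 6 remove [werpw,rynwm,zdue] add [sclgs,fbt] -> 9 lines: ama gcn cga jit jzfvj mulzu sclgs fbt ypb
Final line 8: fbt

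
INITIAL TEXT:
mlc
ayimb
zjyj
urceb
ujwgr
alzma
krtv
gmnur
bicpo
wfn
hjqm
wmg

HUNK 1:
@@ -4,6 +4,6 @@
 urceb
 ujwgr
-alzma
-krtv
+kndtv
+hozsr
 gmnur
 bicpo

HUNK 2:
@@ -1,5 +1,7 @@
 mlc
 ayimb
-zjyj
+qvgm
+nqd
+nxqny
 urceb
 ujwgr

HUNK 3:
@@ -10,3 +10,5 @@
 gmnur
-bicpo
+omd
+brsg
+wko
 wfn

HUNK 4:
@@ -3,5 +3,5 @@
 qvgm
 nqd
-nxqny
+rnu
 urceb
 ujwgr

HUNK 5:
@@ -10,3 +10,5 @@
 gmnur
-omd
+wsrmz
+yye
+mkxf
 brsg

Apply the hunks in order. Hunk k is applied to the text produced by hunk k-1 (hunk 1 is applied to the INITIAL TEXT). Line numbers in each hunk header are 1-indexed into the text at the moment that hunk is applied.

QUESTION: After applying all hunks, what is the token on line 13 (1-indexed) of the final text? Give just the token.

Answer: mkxf

Derivation:
Hunk 1: at line 4 remove [alzma,krtv] add [kndtv,hozsr] -> 12 lines: mlc ayimb zjyj urceb ujwgr kndtv hozsr gmnur bicpo wfn hjqm wmg
Hunk 2: at line 1 remove [zjyj] add [qvgm,nqd,nxqny] -> 14 lines: mlc ayimb qvgm nqd nxqny urceb ujwgr kndtv hozsr gmnur bicpo wfn hjqm wmg
Hunk 3: at line 10 remove [bicpo] add [omd,brsg,wko] -> 16 lines: mlc ayimb qvgm nqd nxqny urceb ujwgr kndtv hozsr gmnur omd brsg wko wfn hjqm wmg
Hunk 4: at line 3 remove [nxqny] add [rnu] -> 16 lines: mlc ayimb qvgm nqd rnu urceb ujwgr kndtv hozsr gmnur omd brsg wko wfn hjqm wmg
Hunk 5: at line 10 remove [omd] add [wsrmz,yye,mkxf] -> 18 lines: mlc ayimb qvgm nqd rnu urceb ujwgr kndtv hozsr gmnur wsrmz yye mkxf brsg wko wfn hjqm wmg
Final line 13: mkxf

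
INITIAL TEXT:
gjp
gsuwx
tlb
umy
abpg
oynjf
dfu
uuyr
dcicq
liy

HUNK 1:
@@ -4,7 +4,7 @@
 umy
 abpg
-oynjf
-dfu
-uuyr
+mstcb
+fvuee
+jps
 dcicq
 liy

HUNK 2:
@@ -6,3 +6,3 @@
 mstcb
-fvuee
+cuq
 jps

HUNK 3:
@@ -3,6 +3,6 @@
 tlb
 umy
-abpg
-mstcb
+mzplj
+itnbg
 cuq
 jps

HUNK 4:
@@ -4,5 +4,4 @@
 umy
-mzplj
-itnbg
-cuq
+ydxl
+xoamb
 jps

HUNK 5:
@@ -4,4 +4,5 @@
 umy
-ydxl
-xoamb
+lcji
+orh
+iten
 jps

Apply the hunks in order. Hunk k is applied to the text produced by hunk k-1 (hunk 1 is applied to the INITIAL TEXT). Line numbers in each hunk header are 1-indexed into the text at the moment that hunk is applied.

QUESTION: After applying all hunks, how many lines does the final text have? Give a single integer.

Hunk 1: at line 4 remove [oynjf,dfu,uuyr] add [mstcb,fvuee,jps] -> 10 lines: gjp gsuwx tlb umy abpg mstcb fvuee jps dcicq liy
Hunk 2: at line 6 remove [fvuee] add [cuq] -> 10 lines: gjp gsuwx tlb umy abpg mstcb cuq jps dcicq liy
Hunk 3: at line 3 remove [abpg,mstcb] add [mzplj,itnbg] -> 10 lines: gjp gsuwx tlb umy mzplj itnbg cuq jps dcicq liy
Hunk 4: at line 4 remove [mzplj,itnbg,cuq] add [ydxl,xoamb] -> 9 lines: gjp gsuwx tlb umy ydxl xoamb jps dcicq liy
Hunk 5: at line 4 remove [ydxl,xoamb] add [lcji,orh,iten] -> 10 lines: gjp gsuwx tlb umy lcji orh iten jps dcicq liy
Final line count: 10

Answer: 10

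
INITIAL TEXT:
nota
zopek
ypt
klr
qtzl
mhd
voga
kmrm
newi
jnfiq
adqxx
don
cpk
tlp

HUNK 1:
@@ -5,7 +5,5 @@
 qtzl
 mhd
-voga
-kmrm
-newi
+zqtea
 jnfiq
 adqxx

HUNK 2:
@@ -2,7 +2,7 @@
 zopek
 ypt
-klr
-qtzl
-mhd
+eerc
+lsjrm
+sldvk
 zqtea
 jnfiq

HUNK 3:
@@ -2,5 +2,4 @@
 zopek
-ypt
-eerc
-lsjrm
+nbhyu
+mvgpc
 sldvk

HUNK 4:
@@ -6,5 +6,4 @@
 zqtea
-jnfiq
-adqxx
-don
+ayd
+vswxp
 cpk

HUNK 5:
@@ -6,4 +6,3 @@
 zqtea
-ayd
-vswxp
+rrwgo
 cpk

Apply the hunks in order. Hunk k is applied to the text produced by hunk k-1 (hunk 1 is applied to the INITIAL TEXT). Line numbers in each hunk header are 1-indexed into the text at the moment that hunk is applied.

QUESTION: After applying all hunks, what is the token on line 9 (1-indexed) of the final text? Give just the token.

Answer: tlp

Derivation:
Hunk 1: at line 5 remove [voga,kmrm,newi] add [zqtea] -> 12 lines: nota zopek ypt klr qtzl mhd zqtea jnfiq adqxx don cpk tlp
Hunk 2: at line 2 remove [klr,qtzl,mhd] add [eerc,lsjrm,sldvk] -> 12 lines: nota zopek ypt eerc lsjrm sldvk zqtea jnfiq adqxx don cpk tlp
Hunk 3: at line 2 remove [ypt,eerc,lsjrm] add [nbhyu,mvgpc] -> 11 lines: nota zopek nbhyu mvgpc sldvk zqtea jnfiq adqxx don cpk tlp
Hunk 4: at line 6 remove [jnfiq,adqxx,don] add [ayd,vswxp] -> 10 lines: nota zopek nbhyu mvgpc sldvk zqtea ayd vswxp cpk tlp
Hunk 5: at line 6 remove [ayd,vswxp] add [rrwgo] -> 9 lines: nota zopek nbhyu mvgpc sldvk zqtea rrwgo cpk tlp
Final line 9: tlp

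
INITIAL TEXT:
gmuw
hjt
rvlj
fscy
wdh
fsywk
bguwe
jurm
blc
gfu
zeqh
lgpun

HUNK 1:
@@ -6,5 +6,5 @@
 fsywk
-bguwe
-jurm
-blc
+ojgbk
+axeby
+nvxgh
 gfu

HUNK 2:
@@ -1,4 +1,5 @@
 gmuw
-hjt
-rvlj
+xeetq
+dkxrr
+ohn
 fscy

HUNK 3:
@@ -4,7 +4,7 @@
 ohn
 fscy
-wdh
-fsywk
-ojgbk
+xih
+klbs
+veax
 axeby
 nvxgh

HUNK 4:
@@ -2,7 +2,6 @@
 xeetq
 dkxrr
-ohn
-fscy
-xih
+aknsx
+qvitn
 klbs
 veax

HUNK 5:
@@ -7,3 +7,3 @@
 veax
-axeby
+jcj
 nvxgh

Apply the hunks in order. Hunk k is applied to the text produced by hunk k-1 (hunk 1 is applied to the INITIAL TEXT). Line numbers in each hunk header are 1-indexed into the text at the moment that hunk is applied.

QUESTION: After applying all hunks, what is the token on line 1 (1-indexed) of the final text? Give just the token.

Hunk 1: at line 6 remove [bguwe,jurm,blc] add [ojgbk,axeby,nvxgh] -> 12 lines: gmuw hjt rvlj fscy wdh fsywk ojgbk axeby nvxgh gfu zeqh lgpun
Hunk 2: at line 1 remove [hjt,rvlj] add [xeetq,dkxrr,ohn] -> 13 lines: gmuw xeetq dkxrr ohn fscy wdh fsywk ojgbk axeby nvxgh gfu zeqh lgpun
Hunk 3: at line 4 remove [wdh,fsywk,ojgbk] add [xih,klbs,veax] -> 13 lines: gmuw xeetq dkxrr ohn fscy xih klbs veax axeby nvxgh gfu zeqh lgpun
Hunk 4: at line 2 remove [ohn,fscy,xih] add [aknsx,qvitn] -> 12 lines: gmuw xeetq dkxrr aknsx qvitn klbs veax axeby nvxgh gfu zeqh lgpun
Hunk 5: at line 7 remove [axeby] add [jcj] -> 12 lines: gmuw xeetq dkxrr aknsx qvitn klbs veax jcj nvxgh gfu zeqh lgpun
Final line 1: gmuw

Answer: gmuw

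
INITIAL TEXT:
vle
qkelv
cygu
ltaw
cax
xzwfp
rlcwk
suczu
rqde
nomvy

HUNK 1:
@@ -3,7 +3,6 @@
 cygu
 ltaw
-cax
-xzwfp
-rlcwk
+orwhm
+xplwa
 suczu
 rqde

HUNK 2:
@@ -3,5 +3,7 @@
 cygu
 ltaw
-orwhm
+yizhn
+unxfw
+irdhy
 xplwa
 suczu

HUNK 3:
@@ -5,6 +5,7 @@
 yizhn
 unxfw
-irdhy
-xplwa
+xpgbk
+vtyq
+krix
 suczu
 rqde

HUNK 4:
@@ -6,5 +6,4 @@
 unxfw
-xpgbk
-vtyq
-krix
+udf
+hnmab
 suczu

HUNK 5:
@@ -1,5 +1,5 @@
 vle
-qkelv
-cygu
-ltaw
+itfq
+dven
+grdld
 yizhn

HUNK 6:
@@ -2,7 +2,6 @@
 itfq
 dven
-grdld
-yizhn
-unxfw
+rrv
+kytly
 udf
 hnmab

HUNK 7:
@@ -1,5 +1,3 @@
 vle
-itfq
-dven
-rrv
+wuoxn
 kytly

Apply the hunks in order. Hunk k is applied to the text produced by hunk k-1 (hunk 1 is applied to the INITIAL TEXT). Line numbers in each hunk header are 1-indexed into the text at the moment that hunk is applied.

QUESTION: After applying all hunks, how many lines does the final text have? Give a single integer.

Hunk 1: at line 3 remove [cax,xzwfp,rlcwk] add [orwhm,xplwa] -> 9 lines: vle qkelv cygu ltaw orwhm xplwa suczu rqde nomvy
Hunk 2: at line 3 remove [orwhm] add [yizhn,unxfw,irdhy] -> 11 lines: vle qkelv cygu ltaw yizhn unxfw irdhy xplwa suczu rqde nomvy
Hunk 3: at line 5 remove [irdhy,xplwa] add [xpgbk,vtyq,krix] -> 12 lines: vle qkelv cygu ltaw yizhn unxfw xpgbk vtyq krix suczu rqde nomvy
Hunk 4: at line 6 remove [xpgbk,vtyq,krix] add [udf,hnmab] -> 11 lines: vle qkelv cygu ltaw yizhn unxfw udf hnmab suczu rqde nomvy
Hunk 5: at line 1 remove [qkelv,cygu,ltaw] add [itfq,dven,grdld] -> 11 lines: vle itfq dven grdld yizhn unxfw udf hnmab suczu rqde nomvy
Hunk 6: at line 2 remove [grdld,yizhn,unxfw] add [rrv,kytly] -> 10 lines: vle itfq dven rrv kytly udf hnmab suczu rqde nomvy
Hunk 7: at line 1 remove [itfq,dven,rrv] add [wuoxn] -> 8 lines: vle wuoxn kytly udf hnmab suczu rqde nomvy
Final line count: 8

Answer: 8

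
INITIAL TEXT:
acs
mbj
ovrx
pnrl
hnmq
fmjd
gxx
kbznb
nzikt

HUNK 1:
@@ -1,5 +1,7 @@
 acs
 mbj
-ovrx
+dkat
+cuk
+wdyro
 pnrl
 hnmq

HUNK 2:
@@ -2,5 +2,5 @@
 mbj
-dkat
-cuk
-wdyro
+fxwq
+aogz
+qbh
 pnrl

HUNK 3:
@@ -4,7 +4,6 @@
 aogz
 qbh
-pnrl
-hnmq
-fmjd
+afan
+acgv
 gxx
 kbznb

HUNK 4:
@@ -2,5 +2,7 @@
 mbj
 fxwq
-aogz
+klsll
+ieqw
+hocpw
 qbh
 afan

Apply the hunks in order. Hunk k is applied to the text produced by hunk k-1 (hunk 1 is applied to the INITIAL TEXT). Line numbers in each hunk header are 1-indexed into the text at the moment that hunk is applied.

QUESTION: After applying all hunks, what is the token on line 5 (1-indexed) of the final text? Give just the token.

Hunk 1: at line 1 remove [ovrx] add [dkat,cuk,wdyro] -> 11 lines: acs mbj dkat cuk wdyro pnrl hnmq fmjd gxx kbznb nzikt
Hunk 2: at line 2 remove [dkat,cuk,wdyro] add [fxwq,aogz,qbh] -> 11 lines: acs mbj fxwq aogz qbh pnrl hnmq fmjd gxx kbznb nzikt
Hunk 3: at line 4 remove [pnrl,hnmq,fmjd] add [afan,acgv] -> 10 lines: acs mbj fxwq aogz qbh afan acgv gxx kbznb nzikt
Hunk 4: at line 2 remove [aogz] add [klsll,ieqw,hocpw] -> 12 lines: acs mbj fxwq klsll ieqw hocpw qbh afan acgv gxx kbznb nzikt
Final line 5: ieqw

Answer: ieqw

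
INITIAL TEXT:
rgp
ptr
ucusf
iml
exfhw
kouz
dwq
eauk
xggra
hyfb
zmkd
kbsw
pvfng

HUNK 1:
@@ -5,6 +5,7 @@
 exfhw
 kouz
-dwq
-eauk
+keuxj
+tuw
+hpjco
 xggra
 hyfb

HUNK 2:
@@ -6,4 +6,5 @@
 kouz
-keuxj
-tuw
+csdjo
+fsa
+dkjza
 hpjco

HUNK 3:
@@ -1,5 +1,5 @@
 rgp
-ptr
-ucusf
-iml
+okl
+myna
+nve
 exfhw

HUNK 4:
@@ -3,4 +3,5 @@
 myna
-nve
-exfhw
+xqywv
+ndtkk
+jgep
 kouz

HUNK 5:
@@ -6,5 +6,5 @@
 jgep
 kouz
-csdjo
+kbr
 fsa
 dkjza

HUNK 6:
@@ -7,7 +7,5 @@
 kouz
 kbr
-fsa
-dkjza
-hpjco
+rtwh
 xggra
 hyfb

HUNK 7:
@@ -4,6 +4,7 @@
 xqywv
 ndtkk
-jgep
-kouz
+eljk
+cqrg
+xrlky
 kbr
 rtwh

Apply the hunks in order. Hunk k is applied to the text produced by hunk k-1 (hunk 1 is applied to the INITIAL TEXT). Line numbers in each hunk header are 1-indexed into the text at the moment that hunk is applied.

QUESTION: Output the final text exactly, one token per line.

Answer: rgp
okl
myna
xqywv
ndtkk
eljk
cqrg
xrlky
kbr
rtwh
xggra
hyfb
zmkd
kbsw
pvfng

Derivation:
Hunk 1: at line 5 remove [dwq,eauk] add [keuxj,tuw,hpjco] -> 14 lines: rgp ptr ucusf iml exfhw kouz keuxj tuw hpjco xggra hyfb zmkd kbsw pvfng
Hunk 2: at line 6 remove [keuxj,tuw] add [csdjo,fsa,dkjza] -> 15 lines: rgp ptr ucusf iml exfhw kouz csdjo fsa dkjza hpjco xggra hyfb zmkd kbsw pvfng
Hunk 3: at line 1 remove [ptr,ucusf,iml] add [okl,myna,nve] -> 15 lines: rgp okl myna nve exfhw kouz csdjo fsa dkjza hpjco xggra hyfb zmkd kbsw pvfng
Hunk 4: at line 3 remove [nve,exfhw] add [xqywv,ndtkk,jgep] -> 16 lines: rgp okl myna xqywv ndtkk jgep kouz csdjo fsa dkjza hpjco xggra hyfb zmkd kbsw pvfng
Hunk 5: at line 6 remove [csdjo] add [kbr] -> 16 lines: rgp okl myna xqywv ndtkk jgep kouz kbr fsa dkjza hpjco xggra hyfb zmkd kbsw pvfng
Hunk 6: at line 7 remove [fsa,dkjza,hpjco] add [rtwh] -> 14 lines: rgp okl myna xqywv ndtkk jgep kouz kbr rtwh xggra hyfb zmkd kbsw pvfng
Hunk 7: at line 4 remove [jgep,kouz] add [eljk,cqrg,xrlky] -> 15 lines: rgp okl myna xqywv ndtkk eljk cqrg xrlky kbr rtwh xggra hyfb zmkd kbsw pvfng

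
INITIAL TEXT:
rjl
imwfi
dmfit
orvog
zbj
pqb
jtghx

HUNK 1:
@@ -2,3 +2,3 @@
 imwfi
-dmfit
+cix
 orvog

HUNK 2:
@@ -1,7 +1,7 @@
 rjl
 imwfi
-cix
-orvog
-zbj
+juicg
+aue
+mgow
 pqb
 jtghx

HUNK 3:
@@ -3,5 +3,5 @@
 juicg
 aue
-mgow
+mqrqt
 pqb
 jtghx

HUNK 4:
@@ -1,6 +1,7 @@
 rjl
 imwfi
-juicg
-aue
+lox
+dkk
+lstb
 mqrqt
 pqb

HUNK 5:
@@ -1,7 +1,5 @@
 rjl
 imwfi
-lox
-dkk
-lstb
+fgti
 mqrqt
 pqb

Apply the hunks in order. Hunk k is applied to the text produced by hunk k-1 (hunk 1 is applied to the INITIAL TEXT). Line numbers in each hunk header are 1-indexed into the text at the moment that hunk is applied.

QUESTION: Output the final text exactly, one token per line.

Hunk 1: at line 2 remove [dmfit] add [cix] -> 7 lines: rjl imwfi cix orvog zbj pqb jtghx
Hunk 2: at line 1 remove [cix,orvog,zbj] add [juicg,aue,mgow] -> 7 lines: rjl imwfi juicg aue mgow pqb jtghx
Hunk 3: at line 3 remove [mgow] add [mqrqt] -> 7 lines: rjl imwfi juicg aue mqrqt pqb jtghx
Hunk 4: at line 1 remove [juicg,aue] add [lox,dkk,lstb] -> 8 lines: rjl imwfi lox dkk lstb mqrqt pqb jtghx
Hunk 5: at line 1 remove [lox,dkk,lstb] add [fgti] -> 6 lines: rjl imwfi fgti mqrqt pqb jtghx

Answer: rjl
imwfi
fgti
mqrqt
pqb
jtghx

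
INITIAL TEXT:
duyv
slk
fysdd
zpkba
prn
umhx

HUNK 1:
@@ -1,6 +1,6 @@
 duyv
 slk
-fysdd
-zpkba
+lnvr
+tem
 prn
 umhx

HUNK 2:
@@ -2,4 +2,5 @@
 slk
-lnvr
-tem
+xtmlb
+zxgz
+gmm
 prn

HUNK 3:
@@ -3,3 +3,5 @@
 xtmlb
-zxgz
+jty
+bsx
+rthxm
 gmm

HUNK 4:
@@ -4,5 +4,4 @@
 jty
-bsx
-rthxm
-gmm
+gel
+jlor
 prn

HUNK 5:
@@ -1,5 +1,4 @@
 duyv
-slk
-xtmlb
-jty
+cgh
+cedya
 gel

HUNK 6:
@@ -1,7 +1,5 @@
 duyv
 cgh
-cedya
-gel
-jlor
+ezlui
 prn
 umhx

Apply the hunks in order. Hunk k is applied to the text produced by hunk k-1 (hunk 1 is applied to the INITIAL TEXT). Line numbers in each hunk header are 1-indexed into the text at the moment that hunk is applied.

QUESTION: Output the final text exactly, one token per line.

Answer: duyv
cgh
ezlui
prn
umhx

Derivation:
Hunk 1: at line 1 remove [fysdd,zpkba] add [lnvr,tem] -> 6 lines: duyv slk lnvr tem prn umhx
Hunk 2: at line 2 remove [lnvr,tem] add [xtmlb,zxgz,gmm] -> 7 lines: duyv slk xtmlb zxgz gmm prn umhx
Hunk 3: at line 3 remove [zxgz] add [jty,bsx,rthxm] -> 9 lines: duyv slk xtmlb jty bsx rthxm gmm prn umhx
Hunk 4: at line 4 remove [bsx,rthxm,gmm] add [gel,jlor] -> 8 lines: duyv slk xtmlb jty gel jlor prn umhx
Hunk 5: at line 1 remove [slk,xtmlb,jty] add [cgh,cedya] -> 7 lines: duyv cgh cedya gel jlor prn umhx
Hunk 6: at line 1 remove [cedya,gel,jlor] add [ezlui] -> 5 lines: duyv cgh ezlui prn umhx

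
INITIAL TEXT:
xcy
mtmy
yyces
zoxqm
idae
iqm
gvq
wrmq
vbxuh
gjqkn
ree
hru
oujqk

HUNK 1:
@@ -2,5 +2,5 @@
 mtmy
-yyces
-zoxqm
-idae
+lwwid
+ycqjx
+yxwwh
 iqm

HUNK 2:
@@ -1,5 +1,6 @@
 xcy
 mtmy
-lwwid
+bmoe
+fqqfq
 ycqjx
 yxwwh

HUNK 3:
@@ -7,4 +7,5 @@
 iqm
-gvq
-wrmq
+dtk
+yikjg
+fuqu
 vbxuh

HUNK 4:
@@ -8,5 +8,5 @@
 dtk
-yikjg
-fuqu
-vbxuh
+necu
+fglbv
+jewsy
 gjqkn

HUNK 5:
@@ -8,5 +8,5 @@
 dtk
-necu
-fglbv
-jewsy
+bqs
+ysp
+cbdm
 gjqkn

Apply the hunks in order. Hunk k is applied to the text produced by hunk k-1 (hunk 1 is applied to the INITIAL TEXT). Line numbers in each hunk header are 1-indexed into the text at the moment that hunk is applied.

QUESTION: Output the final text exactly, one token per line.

Hunk 1: at line 2 remove [yyces,zoxqm,idae] add [lwwid,ycqjx,yxwwh] -> 13 lines: xcy mtmy lwwid ycqjx yxwwh iqm gvq wrmq vbxuh gjqkn ree hru oujqk
Hunk 2: at line 1 remove [lwwid] add [bmoe,fqqfq] -> 14 lines: xcy mtmy bmoe fqqfq ycqjx yxwwh iqm gvq wrmq vbxuh gjqkn ree hru oujqk
Hunk 3: at line 7 remove [gvq,wrmq] add [dtk,yikjg,fuqu] -> 15 lines: xcy mtmy bmoe fqqfq ycqjx yxwwh iqm dtk yikjg fuqu vbxuh gjqkn ree hru oujqk
Hunk 4: at line 8 remove [yikjg,fuqu,vbxuh] add [necu,fglbv,jewsy] -> 15 lines: xcy mtmy bmoe fqqfq ycqjx yxwwh iqm dtk necu fglbv jewsy gjqkn ree hru oujqk
Hunk 5: at line 8 remove [necu,fglbv,jewsy] add [bqs,ysp,cbdm] -> 15 lines: xcy mtmy bmoe fqqfq ycqjx yxwwh iqm dtk bqs ysp cbdm gjqkn ree hru oujqk

Answer: xcy
mtmy
bmoe
fqqfq
ycqjx
yxwwh
iqm
dtk
bqs
ysp
cbdm
gjqkn
ree
hru
oujqk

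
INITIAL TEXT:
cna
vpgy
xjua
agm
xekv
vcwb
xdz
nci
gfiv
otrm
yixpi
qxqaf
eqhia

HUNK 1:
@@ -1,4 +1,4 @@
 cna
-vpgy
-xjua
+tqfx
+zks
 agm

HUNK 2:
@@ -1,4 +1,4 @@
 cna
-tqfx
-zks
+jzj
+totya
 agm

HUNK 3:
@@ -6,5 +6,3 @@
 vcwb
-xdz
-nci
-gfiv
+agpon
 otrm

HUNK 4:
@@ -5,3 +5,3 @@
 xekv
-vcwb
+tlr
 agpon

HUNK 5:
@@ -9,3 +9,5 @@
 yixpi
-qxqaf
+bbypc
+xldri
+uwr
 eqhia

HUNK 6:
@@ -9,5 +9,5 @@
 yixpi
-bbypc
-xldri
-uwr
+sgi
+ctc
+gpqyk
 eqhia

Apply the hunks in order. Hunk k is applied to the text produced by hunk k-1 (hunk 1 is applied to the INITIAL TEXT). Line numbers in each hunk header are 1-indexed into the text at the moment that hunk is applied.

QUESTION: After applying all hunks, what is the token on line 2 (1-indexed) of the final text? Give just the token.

Answer: jzj

Derivation:
Hunk 1: at line 1 remove [vpgy,xjua] add [tqfx,zks] -> 13 lines: cna tqfx zks agm xekv vcwb xdz nci gfiv otrm yixpi qxqaf eqhia
Hunk 2: at line 1 remove [tqfx,zks] add [jzj,totya] -> 13 lines: cna jzj totya agm xekv vcwb xdz nci gfiv otrm yixpi qxqaf eqhia
Hunk 3: at line 6 remove [xdz,nci,gfiv] add [agpon] -> 11 lines: cna jzj totya agm xekv vcwb agpon otrm yixpi qxqaf eqhia
Hunk 4: at line 5 remove [vcwb] add [tlr] -> 11 lines: cna jzj totya agm xekv tlr agpon otrm yixpi qxqaf eqhia
Hunk 5: at line 9 remove [qxqaf] add [bbypc,xldri,uwr] -> 13 lines: cna jzj totya agm xekv tlr agpon otrm yixpi bbypc xldri uwr eqhia
Hunk 6: at line 9 remove [bbypc,xldri,uwr] add [sgi,ctc,gpqyk] -> 13 lines: cna jzj totya agm xekv tlr agpon otrm yixpi sgi ctc gpqyk eqhia
Final line 2: jzj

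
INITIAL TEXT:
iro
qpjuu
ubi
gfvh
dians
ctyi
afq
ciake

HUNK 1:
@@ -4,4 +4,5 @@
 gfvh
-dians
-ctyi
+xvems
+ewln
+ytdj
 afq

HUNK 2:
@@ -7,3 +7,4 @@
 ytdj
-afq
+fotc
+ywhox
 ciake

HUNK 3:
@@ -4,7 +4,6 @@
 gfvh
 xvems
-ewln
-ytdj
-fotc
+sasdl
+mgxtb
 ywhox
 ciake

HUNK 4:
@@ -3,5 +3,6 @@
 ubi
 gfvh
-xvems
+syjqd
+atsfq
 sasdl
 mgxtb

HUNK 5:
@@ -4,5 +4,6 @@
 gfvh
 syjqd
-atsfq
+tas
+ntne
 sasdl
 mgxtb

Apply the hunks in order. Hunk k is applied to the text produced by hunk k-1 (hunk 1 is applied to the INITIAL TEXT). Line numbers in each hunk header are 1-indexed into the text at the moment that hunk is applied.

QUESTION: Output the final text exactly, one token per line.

Answer: iro
qpjuu
ubi
gfvh
syjqd
tas
ntne
sasdl
mgxtb
ywhox
ciake

Derivation:
Hunk 1: at line 4 remove [dians,ctyi] add [xvems,ewln,ytdj] -> 9 lines: iro qpjuu ubi gfvh xvems ewln ytdj afq ciake
Hunk 2: at line 7 remove [afq] add [fotc,ywhox] -> 10 lines: iro qpjuu ubi gfvh xvems ewln ytdj fotc ywhox ciake
Hunk 3: at line 4 remove [ewln,ytdj,fotc] add [sasdl,mgxtb] -> 9 lines: iro qpjuu ubi gfvh xvems sasdl mgxtb ywhox ciake
Hunk 4: at line 3 remove [xvems] add [syjqd,atsfq] -> 10 lines: iro qpjuu ubi gfvh syjqd atsfq sasdl mgxtb ywhox ciake
Hunk 5: at line 4 remove [atsfq] add [tas,ntne] -> 11 lines: iro qpjuu ubi gfvh syjqd tas ntne sasdl mgxtb ywhox ciake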